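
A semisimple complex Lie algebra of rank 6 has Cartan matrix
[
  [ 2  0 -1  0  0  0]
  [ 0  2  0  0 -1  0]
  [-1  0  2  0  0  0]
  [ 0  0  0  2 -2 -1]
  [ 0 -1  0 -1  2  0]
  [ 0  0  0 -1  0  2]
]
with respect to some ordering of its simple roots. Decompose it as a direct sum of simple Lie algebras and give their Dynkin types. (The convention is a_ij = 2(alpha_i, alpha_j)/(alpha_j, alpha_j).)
A_2 ⊕ F_4

The diagram associated to this matrix has two connected components: the simple roots {alpha_1, alpha_3} form a chain of 2 nodes with single edges (A_2), and {alpha_2, alpha_4, alpha_5, alpha_6} form a chain of 4 nodes with a double edge between the middle two (F_4). A semisimple Lie algebra decomposes uniquely as the direct sum of simple ideals, one per connected component of its Dynkin diagram, so g ≅ A_2 ⊕ F_4 (dimension 8 + 52 = 60).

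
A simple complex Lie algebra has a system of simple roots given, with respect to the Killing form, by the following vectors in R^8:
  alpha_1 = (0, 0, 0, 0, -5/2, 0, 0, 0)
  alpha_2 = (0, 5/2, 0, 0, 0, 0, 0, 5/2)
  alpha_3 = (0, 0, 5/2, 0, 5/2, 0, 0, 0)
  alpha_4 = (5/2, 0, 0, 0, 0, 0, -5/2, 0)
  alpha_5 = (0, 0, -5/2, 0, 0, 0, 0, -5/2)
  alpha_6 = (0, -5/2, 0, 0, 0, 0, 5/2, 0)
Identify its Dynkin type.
type B_6

Compute the Cartan integers a_ij = 2(alpha_i, alpha_j)/(alpha_j, alpha_j); the resulting 6x6 Cartan matrix is
[[2, 0, -1, 0, 0, 0], [0, 2, 0, 0, -1, -1], [-2, 0, 2, 0, -1, 0], [0, 0, 0, 2, 0, -1], [0, -1, -1, 0, 2, 0], [0, -1, 0, -1, 0, 2]].
The roots have two lengths (squared-length ratio 2:1); the short ones are alpha_{1}. The associated Dynkin diagram is a chain of 6 nodes with a double edge at one end; the terminal node there is the unique short simple root (B_6), so the type is B_6 (the algebra so(13)).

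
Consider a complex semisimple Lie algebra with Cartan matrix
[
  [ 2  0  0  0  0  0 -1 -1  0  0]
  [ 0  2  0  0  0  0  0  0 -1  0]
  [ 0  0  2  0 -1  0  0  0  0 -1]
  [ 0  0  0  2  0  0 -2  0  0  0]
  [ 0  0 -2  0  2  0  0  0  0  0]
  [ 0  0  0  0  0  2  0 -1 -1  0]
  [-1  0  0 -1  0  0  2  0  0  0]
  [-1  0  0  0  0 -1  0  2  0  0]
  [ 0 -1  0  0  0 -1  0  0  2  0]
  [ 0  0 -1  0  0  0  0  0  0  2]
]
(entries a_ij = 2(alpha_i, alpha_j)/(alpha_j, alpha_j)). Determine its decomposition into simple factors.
type C_3 + type C_7

The diagram associated to this matrix has two connected components: the simple roots {alpha_3, alpha_5, alpha_10} form a chain of 3 nodes with a double edge at one end; the terminal node there is the unique long simple root (C_3), and {alpha_1, alpha_2, alpha_4, alpha_6, alpha_7, alpha_8, alpha_9} form a chain of 7 nodes with a double edge at one end; the terminal node there is the unique long simple root (C_7). A semisimple Lie algebra decomposes uniquely as the direct sum of simple ideals, one per connected component of its Dynkin diagram, so g ≅ C_3 ⊕ C_7 (dimension 21 + 105 = 126).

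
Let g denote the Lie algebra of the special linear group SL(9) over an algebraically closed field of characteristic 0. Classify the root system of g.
A_8

This is sl(9), which has dimension 9^2 - 1 = 80 and rank 9 - 1 = 8 (a Cartan subalgebra is the diagonal traceless matrices). In the classification of classical Lie algebras, the special linear algebra sl(n+1) has type A_n; here n = 8, so the Dynkin diagram is a chain of 8 nodes with single edges (A_8). Hence the type is A_8.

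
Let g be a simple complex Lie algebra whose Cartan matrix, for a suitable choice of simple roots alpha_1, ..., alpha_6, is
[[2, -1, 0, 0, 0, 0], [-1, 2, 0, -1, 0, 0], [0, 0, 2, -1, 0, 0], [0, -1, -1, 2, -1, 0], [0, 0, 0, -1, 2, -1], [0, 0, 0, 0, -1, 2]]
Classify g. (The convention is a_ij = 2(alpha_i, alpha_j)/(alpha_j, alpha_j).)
E_6

The matrix has rank 6 with 2's on the diagonal. Reading the off-diagonal entries as Dynkin edges (a single edge where a_ij = a_ji = -1; a double or triple edge where a_ij * a_ji = 2 or 3), the diagram is a chain of 5 nodes with one extra node attached to the third node from one end (E_6). One simple-root ordering that puts it in standard form is (alpha_6, alpha_3, alpha_5, alpha_4, alpha_2, alpha_1). So the algebra is type E_6.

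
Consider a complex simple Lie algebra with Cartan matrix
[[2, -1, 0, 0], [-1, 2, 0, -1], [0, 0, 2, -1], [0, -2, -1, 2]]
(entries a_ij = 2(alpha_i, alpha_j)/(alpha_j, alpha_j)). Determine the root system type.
F_4

The matrix has rank 4 with 2's on the diagonal. Reading the off-diagonal entries as Dynkin edges (a single edge where a_ij = a_ji = -1; a double or triple edge where a_ij * a_ji = 2 or 3), the diagram is a chain of 4 nodes with a double edge between the middle two (F_4). One simple-root ordering that puts it in standard form is (alpha_3, alpha_4, alpha_2, alpha_1). So the algebra is type F_4.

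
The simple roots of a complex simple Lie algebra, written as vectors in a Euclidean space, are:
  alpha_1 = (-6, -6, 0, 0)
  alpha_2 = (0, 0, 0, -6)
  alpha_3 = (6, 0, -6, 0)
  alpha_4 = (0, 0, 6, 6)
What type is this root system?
type B_4

Compute the Cartan integers a_ij = 2(alpha_i, alpha_j)/(alpha_j, alpha_j); the resulting 4x4 Cartan matrix is
[[2, 0, -1, 0], [0, 2, 0, -1], [-1, 0, 2, -1], [0, -2, -1, 2]].
The roots have two lengths (squared-length ratio 2:1); the short ones are alpha_{2}. The associated Dynkin diagram is a chain of 4 nodes with a double edge at one end; the terminal node there is the unique short simple root (B_4), so the type is B_4 (the algebra so(9)).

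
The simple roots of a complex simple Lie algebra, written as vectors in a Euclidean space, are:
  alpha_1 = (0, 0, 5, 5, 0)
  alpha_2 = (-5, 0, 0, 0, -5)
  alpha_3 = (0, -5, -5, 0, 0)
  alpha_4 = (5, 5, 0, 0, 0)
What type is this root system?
Compute the Cartan integers a_ij = 2(alpha_i, alpha_j)/(alpha_j, alpha_j); the resulting 4x4 Cartan matrix is
[[2, 0, -1, 0], [0, 2, 0, -1], [-1, 0, 2, -1], [0, -1, -1, 2]].
All simple roots have the same length, so the diagram is simply laced. The associated Dynkin diagram is a chain of 4 nodes with single edges (A_4), so the type is A_4 (the algebra sl(5)).

A4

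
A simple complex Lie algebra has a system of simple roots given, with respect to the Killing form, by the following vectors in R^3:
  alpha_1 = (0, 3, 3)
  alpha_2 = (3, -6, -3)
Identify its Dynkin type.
G_2

Compute the Cartan integers a_ij = 2(alpha_i, alpha_j)/(alpha_j, alpha_j); the resulting 2x2 Cartan matrix is
[[2, -1], [-3, 2]].
The roots have two lengths (squared-length ratio 3:1); the short ones are alpha_{1}. The associated Dynkin diagram is two nodes joined by a triple edge (G_2), so the type is G_2.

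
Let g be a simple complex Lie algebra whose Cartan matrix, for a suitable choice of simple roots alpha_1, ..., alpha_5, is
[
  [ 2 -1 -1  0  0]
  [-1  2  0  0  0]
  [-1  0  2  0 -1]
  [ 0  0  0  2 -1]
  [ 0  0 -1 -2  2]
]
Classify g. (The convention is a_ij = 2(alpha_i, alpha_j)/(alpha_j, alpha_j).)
B_5 (so(11))

The matrix has rank 5 with 2's on the diagonal. Reading the off-diagonal entries as Dynkin edges (a single edge where a_ij = a_ji = -1; a double or triple edge where a_ij * a_ji = 2 or 3), the diagram is a chain of 5 nodes with a double edge at one end; the terminal node there is the unique short simple root (B_5). One simple-root ordering that puts it in standard form is (alpha_2, alpha_1, alpha_3, alpha_5, alpha_4). So the algebra is type B_5, i.e. so(11).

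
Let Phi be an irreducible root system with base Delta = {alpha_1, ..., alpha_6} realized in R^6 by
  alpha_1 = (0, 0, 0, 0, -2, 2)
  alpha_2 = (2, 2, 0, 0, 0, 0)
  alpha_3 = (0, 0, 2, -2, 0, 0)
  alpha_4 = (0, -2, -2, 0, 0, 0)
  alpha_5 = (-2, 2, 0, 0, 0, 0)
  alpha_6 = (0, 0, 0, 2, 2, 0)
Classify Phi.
D6

Compute the Cartan integers a_ij = 2(alpha_i, alpha_j)/(alpha_j, alpha_j); the resulting 6x6 Cartan matrix is
[[2, 0, 0, 0, 0, -1], [0, 2, 0, -1, 0, 0], [0, 0, 2, -1, 0, -1], [0, -1, -1, 2, -1, 0], [0, 0, 0, -1, 2, 0], [-1, 0, -1, 0, 0, 2]].
All simple roots have the same length, so the diagram is simply laced. The associated Dynkin diagram is a chain of 4 nodes with a fork of two nodes at one end (D_6), so the type is D_6 (the algebra so(12)).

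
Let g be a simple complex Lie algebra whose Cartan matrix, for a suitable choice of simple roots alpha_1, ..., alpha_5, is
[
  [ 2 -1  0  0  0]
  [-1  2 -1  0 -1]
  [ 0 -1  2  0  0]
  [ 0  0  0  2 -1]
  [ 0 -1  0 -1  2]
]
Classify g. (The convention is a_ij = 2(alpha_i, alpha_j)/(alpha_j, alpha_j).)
The matrix has rank 5 with 2's on the diagonal. Reading the off-diagonal entries as Dynkin edges (a single edge where a_ij = a_ji = -1; a double or triple edge where a_ij * a_ji = 2 or 3), the diagram is a chain of 3 nodes with a fork of two nodes at one end (D_5). One simple-root ordering that puts it in standard form is (alpha_4, alpha_5, alpha_2, alpha_3, alpha_1). So the algebra is type D_5, i.e. so(10).

D_5 (so(10))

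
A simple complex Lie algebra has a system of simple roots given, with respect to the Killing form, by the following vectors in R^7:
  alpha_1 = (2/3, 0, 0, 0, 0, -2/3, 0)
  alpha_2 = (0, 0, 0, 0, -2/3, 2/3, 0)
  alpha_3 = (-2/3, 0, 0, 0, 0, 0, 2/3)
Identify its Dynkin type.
A3

Compute the Cartan integers a_ij = 2(alpha_i, alpha_j)/(alpha_j, alpha_j); the resulting 3x3 Cartan matrix is
[[2, -1, -1], [-1, 2, 0], [-1, 0, 2]].
All simple roots have the same length, so the diagram is simply laced. The associated Dynkin diagram is a chain of 3 nodes with single edges (A_3), so the type is A_3 (the algebra sl(4)).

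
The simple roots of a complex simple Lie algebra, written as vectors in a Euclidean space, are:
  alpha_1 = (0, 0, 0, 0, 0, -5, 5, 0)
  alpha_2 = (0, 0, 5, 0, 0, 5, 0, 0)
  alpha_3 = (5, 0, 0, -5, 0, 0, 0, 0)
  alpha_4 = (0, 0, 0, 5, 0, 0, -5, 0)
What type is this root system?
Compute the Cartan integers a_ij = 2(alpha_i, alpha_j)/(alpha_j, alpha_j); the resulting 4x4 Cartan matrix is
[[2, -1, 0, -1], [-1, 2, 0, 0], [0, 0, 2, -1], [-1, 0, -1, 2]].
All simple roots have the same length, so the diagram is simply laced. The associated Dynkin diagram is a chain of 4 nodes with single edges (A_4), so the type is A_4 (the algebra sl(5)).

A4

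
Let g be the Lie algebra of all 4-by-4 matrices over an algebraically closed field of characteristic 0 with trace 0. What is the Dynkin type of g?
This is sl(4), which has dimension 4^2 - 1 = 15 and rank 4 - 1 = 3 (a Cartan subalgebra is the diagonal traceless matrices). In the classification of classical Lie algebras, the special linear algebra sl(n+1) has type A_n; here n = 3, so the Dynkin diagram is a chain of 3 nodes with single edges (A_3). Hence the type is A_3.

type A_3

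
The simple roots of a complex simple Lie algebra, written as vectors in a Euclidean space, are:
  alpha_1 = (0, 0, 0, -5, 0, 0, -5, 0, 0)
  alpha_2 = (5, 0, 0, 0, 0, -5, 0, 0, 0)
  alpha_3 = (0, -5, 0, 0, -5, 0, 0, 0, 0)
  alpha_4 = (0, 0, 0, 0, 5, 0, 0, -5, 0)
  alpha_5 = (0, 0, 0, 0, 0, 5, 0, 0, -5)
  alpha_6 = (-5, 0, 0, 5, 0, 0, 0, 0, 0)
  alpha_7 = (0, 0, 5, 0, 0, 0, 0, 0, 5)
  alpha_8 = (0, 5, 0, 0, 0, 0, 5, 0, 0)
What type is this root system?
A_8

Compute the Cartan integers a_ij = 2(alpha_i, alpha_j)/(alpha_j, alpha_j); the resulting 8x8 Cartan matrix is
[[2, 0, 0, 0, 0, -1, 0, -1], [0, 2, 0, 0, -1, -1, 0, 0], [0, 0, 2, -1, 0, 0, 0, -1], [0, 0, -1, 2, 0, 0, 0, 0], [0, -1, 0, 0, 2, 0, -1, 0], [-1, -1, 0, 0, 0, 2, 0, 0], [0, 0, 0, 0, -1, 0, 2, 0], [-1, 0, -1, 0, 0, 0, 0, 2]].
All simple roots have the same length, so the diagram is simply laced. The associated Dynkin diagram is a chain of 8 nodes with single edges (A_8), so the type is A_8 (the algebra sl(9)).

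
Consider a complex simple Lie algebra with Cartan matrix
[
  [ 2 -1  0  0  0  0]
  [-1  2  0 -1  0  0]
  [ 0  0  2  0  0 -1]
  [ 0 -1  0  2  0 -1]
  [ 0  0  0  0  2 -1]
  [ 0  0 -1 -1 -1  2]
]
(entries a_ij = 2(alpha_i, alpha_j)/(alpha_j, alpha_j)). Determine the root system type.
D_6

The matrix has rank 6 with 2's on the diagonal. Reading the off-diagonal entries as Dynkin edges (a single edge where a_ij = a_ji = -1; a double or triple edge where a_ij * a_ji = 2 or 3), the diagram is a chain of 4 nodes with a fork of two nodes at one end (D_6). One simple-root ordering that puts it in standard form is (alpha_1, alpha_2, alpha_4, alpha_6, alpha_5, alpha_3). So the algebra is type D_6, i.e. so(12).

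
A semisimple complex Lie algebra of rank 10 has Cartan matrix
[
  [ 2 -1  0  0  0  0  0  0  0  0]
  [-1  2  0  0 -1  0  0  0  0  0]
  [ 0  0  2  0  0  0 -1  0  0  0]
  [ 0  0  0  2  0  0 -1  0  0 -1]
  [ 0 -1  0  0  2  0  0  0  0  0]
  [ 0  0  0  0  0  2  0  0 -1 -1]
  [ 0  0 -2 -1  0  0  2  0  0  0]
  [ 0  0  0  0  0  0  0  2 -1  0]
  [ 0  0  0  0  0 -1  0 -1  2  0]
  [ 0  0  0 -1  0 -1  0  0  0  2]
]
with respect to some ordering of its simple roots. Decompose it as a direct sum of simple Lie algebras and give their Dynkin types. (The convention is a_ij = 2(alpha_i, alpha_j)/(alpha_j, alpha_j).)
A_3 (sl(4)) + B_7 (so(15))

The diagram associated to this matrix has two connected components: the simple roots {alpha_1, alpha_2, alpha_5} form a chain of 3 nodes with single edges (A_3), and {alpha_3, alpha_4, alpha_6, alpha_7, alpha_8, alpha_9, alpha_10} form a chain of 7 nodes with a double edge at one end; the terminal node there is the unique short simple root (B_7). A semisimple Lie algebra decomposes uniquely as the direct sum of simple ideals, one per connected component of its Dynkin diagram, so g ≅ A_3 ⊕ B_7 (dimension 15 + 105 = 120).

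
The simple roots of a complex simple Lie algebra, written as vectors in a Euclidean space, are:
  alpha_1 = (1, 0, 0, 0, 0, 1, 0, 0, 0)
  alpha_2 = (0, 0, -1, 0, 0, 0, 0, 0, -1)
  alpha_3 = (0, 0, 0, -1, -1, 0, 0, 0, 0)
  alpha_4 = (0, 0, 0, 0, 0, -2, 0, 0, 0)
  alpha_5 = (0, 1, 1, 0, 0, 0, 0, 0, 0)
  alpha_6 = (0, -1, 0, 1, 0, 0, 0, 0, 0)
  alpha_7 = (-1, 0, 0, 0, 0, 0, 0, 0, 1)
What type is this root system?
C_7 (sp(14))

Compute the Cartan integers a_ij = 2(alpha_i, alpha_j)/(alpha_j, alpha_j); the resulting 7x7 Cartan matrix is
[[2, 0, 0, -1, 0, 0, -1], [0, 2, 0, 0, -1, 0, -1], [0, 0, 2, 0, 0, -1, 0], [-2, 0, 0, 2, 0, 0, 0], [0, -1, 0, 0, 2, -1, 0], [0, 0, -1, 0, -1, 2, 0], [-1, -1, 0, 0, 0, 0, 2]].
The roots have two lengths (squared-length ratio 2:1); the short ones are alpha_{1,2,3,5,6,7}. The associated Dynkin diagram is a chain of 7 nodes with a double edge at one end; the terminal node there is the unique long simple root (C_7), so the type is C_7 (the algebra sp(14)).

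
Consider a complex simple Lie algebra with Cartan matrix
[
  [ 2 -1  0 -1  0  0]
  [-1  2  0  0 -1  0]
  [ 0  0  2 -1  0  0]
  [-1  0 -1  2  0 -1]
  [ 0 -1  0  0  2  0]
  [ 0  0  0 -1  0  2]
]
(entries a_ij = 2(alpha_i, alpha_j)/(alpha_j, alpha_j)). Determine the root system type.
D6

The matrix has rank 6 with 2's on the diagonal. Reading the off-diagonal entries as Dynkin edges (a single edge where a_ij = a_ji = -1; a double or triple edge where a_ij * a_ji = 2 or 3), the diagram is a chain of 4 nodes with a fork of two nodes at one end (D_6). One simple-root ordering that puts it in standard form is (alpha_5, alpha_2, alpha_1, alpha_4, alpha_3, alpha_6). So the algebra is type D_6, i.e. so(12).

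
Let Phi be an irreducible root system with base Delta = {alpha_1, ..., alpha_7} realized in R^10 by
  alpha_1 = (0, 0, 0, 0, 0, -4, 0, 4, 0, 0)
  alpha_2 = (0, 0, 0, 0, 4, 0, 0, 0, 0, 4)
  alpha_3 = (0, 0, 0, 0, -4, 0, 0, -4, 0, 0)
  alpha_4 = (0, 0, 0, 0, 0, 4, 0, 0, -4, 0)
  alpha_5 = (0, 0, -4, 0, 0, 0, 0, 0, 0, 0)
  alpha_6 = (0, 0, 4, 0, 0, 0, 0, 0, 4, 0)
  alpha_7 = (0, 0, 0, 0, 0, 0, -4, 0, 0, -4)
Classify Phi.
Compute the Cartan integers a_ij = 2(alpha_i, alpha_j)/(alpha_j, alpha_j); the resulting 7x7 Cartan matrix is
[[2, 0, -1, -1, 0, 0, 0], [0, 2, -1, 0, 0, 0, -1], [-1, -1, 2, 0, 0, 0, 0], [-1, 0, 0, 2, 0, -1, 0], [0, 0, 0, 0, 2, -1, 0], [0, 0, 0, -1, -2, 2, 0], [0, -1, 0, 0, 0, 0, 2]].
The roots have two lengths (squared-length ratio 2:1); the short ones are alpha_{5}. The associated Dynkin diagram is a chain of 7 nodes with a double edge at one end; the terminal node there is the unique short simple root (B_7), so the type is B_7 (the algebra so(15)).

B7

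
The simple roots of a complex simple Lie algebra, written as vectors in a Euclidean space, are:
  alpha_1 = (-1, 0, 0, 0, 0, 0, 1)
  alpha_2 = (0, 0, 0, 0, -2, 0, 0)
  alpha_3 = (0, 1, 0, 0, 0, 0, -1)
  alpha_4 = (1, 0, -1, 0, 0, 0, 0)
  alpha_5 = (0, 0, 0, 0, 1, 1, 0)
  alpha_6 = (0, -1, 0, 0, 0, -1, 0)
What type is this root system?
type C_6

Compute the Cartan integers a_ij = 2(alpha_i, alpha_j)/(alpha_j, alpha_j); the resulting 6x6 Cartan matrix is
[[2, 0, -1, -1, 0, 0], [0, 2, 0, 0, -2, 0], [-1, 0, 2, 0, 0, -1], [-1, 0, 0, 2, 0, 0], [0, -1, 0, 0, 2, -1], [0, 0, -1, 0, -1, 2]].
The roots have two lengths (squared-length ratio 2:1); the short ones are alpha_{1,3,4,5,6}. The associated Dynkin diagram is a chain of 6 nodes with a double edge at one end; the terminal node there is the unique long simple root (C_6), so the type is C_6 (the algebra sp(12)).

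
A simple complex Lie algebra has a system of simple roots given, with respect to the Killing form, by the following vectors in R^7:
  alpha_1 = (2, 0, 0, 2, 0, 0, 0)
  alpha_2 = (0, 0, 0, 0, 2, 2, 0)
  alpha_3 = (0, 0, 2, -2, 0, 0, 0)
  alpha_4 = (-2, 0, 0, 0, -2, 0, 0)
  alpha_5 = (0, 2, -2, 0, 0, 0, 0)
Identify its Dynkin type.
Compute the Cartan integers a_ij = 2(alpha_i, alpha_j)/(alpha_j, alpha_j); the resulting 5x5 Cartan matrix is
[[2, 0, -1, -1, 0], [0, 2, 0, -1, 0], [-1, 0, 2, 0, -1], [-1, -1, 0, 2, 0], [0, 0, -1, 0, 2]].
All simple roots have the same length, so the diagram is simply laced. The associated Dynkin diagram is a chain of 5 nodes with single edges (A_5), so the type is A_5 (the algebra sl(6)).

A5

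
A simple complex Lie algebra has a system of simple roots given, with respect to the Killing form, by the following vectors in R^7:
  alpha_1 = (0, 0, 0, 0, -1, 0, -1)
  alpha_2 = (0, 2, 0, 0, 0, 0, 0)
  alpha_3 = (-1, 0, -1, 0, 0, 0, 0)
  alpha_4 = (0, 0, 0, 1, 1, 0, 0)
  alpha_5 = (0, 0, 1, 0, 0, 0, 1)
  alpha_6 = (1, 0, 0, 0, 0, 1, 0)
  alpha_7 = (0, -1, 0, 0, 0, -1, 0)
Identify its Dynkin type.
Compute the Cartan integers a_ij = 2(alpha_i, alpha_j)/(alpha_j, alpha_j); the resulting 7x7 Cartan matrix is
[[2, 0, 0, -1, -1, 0, 0], [0, 2, 0, 0, 0, 0, -2], [0, 0, 2, 0, -1, -1, 0], [-1, 0, 0, 2, 0, 0, 0], [-1, 0, -1, 0, 2, 0, 0], [0, 0, -1, 0, 0, 2, -1], [0, -1, 0, 0, 0, -1, 2]].
The roots have two lengths (squared-length ratio 2:1); the short ones are alpha_{1,3,4,5,6,7}. The associated Dynkin diagram is a chain of 7 nodes with a double edge at one end; the terminal node there is the unique long simple root (C_7), so the type is C_7 (the algebra sp(14)).

type C_7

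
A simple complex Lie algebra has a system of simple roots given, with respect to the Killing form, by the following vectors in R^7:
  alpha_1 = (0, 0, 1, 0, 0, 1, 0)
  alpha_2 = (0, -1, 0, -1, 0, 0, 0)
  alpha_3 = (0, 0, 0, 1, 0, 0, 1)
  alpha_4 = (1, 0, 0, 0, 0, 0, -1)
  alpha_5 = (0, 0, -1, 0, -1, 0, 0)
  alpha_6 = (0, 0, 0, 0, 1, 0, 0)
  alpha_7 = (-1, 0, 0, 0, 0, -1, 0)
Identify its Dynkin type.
Compute the Cartan integers a_ij = 2(alpha_i, alpha_j)/(alpha_j, alpha_j); the resulting 7x7 Cartan matrix is
[[2, 0, 0, 0, -1, 0, -1], [0, 2, -1, 0, 0, 0, 0], [0, -1, 2, -1, 0, 0, 0], [0, 0, -1, 2, 0, 0, -1], [-1, 0, 0, 0, 2, -2, 0], [0, 0, 0, 0, -1, 2, 0], [-1, 0, 0, -1, 0, 0, 2]].
The roots have two lengths (squared-length ratio 2:1); the short ones are alpha_{6}. The associated Dynkin diagram is a chain of 7 nodes with a double edge at one end; the terminal node there is the unique short simple root (B_7), so the type is B_7 (the algebra so(15)).

B_7 (so(15))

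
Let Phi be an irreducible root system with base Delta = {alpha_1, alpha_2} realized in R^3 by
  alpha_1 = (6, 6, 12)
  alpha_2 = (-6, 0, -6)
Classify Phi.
G_2

Compute the Cartan integers a_ij = 2(alpha_i, alpha_j)/(alpha_j, alpha_j); the resulting 2x2 Cartan matrix is
[[2, -3], [-1, 2]].
The roots have two lengths (squared-length ratio 3:1); the short ones are alpha_{2}. The associated Dynkin diagram is two nodes joined by a triple edge (G_2), so the type is G_2.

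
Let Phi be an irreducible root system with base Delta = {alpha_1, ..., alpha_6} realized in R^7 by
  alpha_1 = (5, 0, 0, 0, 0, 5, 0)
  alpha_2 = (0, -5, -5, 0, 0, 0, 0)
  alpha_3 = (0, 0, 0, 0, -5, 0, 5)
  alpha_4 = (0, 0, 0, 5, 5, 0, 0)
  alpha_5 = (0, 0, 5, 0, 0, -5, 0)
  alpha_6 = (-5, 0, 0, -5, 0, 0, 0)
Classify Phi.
Compute the Cartan integers a_ij = 2(alpha_i, alpha_j)/(alpha_j, alpha_j); the resulting 6x6 Cartan matrix is
[[2, 0, 0, 0, -1, -1], [0, 2, 0, 0, -1, 0], [0, 0, 2, -1, 0, 0], [0, 0, -1, 2, 0, -1], [-1, -1, 0, 0, 2, 0], [-1, 0, 0, -1, 0, 2]].
All simple roots have the same length, so the diagram is simply laced. The associated Dynkin diagram is a chain of 6 nodes with single edges (A_6), so the type is A_6 (the algebra sl(7)).

A_6 (sl(7))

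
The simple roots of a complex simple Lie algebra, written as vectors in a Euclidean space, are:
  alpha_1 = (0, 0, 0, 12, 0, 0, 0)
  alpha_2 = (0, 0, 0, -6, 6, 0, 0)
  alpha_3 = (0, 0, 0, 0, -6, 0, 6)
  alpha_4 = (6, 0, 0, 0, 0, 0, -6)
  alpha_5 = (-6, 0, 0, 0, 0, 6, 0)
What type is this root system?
C_5

Compute the Cartan integers a_ij = 2(alpha_i, alpha_j)/(alpha_j, alpha_j); the resulting 5x5 Cartan matrix is
[[2, -2, 0, 0, 0], [-1, 2, -1, 0, 0], [0, -1, 2, -1, 0], [0, 0, -1, 2, -1], [0, 0, 0, -1, 2]].
The roots have two lengths (squared-length ratio 2:1); the short ones are alpha_{2,3,4,5}. The associated Dynkin diagram is a chain of 5 nodes with a double edge at one end; the terminal node there is the unique long simple root (C_5), so the type is C_5 (the algebra sp(10)).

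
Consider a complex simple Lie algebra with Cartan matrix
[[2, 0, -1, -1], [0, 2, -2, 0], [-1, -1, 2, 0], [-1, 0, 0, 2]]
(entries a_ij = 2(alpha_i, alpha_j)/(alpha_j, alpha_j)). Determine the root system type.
C_4 (sp(8))

The matrix has rank 4 with 2's on the diagonal. Reading the off-diagonal entries as Dynkin edges (a single edge where a_ij = a_ji = -1; a double or triple edge where a_ij * a_ji = 2 or 3), the diagram is a chain of 4 nodes with a double edge at one end; the terminal node there is the unique long simple root (C_4). One simple-root ordering that puts it in standard form is (alpha_4, alpha_1, alpha_3, alpha_2). So the algebra is type C_4, i.e. sp(8).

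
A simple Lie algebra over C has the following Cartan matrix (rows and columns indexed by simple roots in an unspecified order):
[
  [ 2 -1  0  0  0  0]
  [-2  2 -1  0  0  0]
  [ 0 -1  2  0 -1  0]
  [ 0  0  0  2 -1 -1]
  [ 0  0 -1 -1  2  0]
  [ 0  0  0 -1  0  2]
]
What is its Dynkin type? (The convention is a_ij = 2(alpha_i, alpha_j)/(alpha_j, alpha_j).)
type B_6

The matrix has rank 6 with 2's on the diagonal. Reading the off-diagonal entries as Dynkin edges (a single edge where a_ij = a_ji = -1; a double or triple edge where a_ij * a_ji = 2 or 3), the diagram is a chain of 6 nodes with a double edge at one end; the terminal node there is the unique short simple root (B_6). One simple-root ordering that puts it in standard form is (alpha_6, alpha_4, alpha_5, alpha_3, alpha_2, alpha_1). So the algebra is type B_6, i.e. so(13).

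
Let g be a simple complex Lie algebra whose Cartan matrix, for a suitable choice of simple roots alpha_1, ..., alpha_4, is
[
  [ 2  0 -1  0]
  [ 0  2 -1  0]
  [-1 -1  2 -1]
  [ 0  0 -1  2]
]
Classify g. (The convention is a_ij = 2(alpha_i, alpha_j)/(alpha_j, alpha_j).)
D_4 (so(8))

The matrix has rank 4 with 2's on the diagonal. Reading the off-diagonal entries as Dynkin edges (a single edge where a_ij = a_ji = -1; a double or triple edge where a_ij * a_ji = 2 or 3), the diagram is a chain of 2 nodes with a fork of two nodes at one end (D_4). One simple-root ordering that puts it in standard form is (alpha_2, alpha_3, alpha_4, alpha_1). So the algebra is type D_4, i.e. so(8).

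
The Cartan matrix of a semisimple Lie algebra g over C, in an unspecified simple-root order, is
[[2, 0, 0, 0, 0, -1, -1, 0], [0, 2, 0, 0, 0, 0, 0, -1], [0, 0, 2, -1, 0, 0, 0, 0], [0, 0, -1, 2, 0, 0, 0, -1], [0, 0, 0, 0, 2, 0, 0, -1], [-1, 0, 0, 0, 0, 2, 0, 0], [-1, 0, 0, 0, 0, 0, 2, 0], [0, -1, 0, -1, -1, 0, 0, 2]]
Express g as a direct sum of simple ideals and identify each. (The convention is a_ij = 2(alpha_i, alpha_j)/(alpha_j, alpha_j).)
A_3 (sl(4)) + D_5 (so(10))

The diagram associated to this matrix has two connected components: the simple roots {alpha_1, alpha_6, alpha_7} form a chain of 3 nodes with single edges (A_3), and {alpha_2, alpha_3, alpha_4, alpha_5, alpha_8} form a chain of 3 nodes with a fork of two nodes at one end (D_5). A semisimple Lie algebra decomposes uniquely as the direct sum of simple ideals, one per connected component of its Dynkin diagram, so g ≅ A_3 ⊕ D_5 (dimension 15 + 45 = 60).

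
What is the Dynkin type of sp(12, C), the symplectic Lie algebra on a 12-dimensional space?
This is sp(12), which has dimension 12(12+1)/2 = 78 and rank 12/2 = 6. In the classification of classical Lie algebras, the symplectic algebra sp(2n) has type C_n; here n = 6, so the Dynkin diagram is a chain of 6 nodes with a double edge at one end; the terminal node there is the unique long simple root (C_6). Hence the type is C_6.

C_6 (sp(12))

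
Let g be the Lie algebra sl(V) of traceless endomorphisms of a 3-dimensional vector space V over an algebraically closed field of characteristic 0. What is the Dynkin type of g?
This is sl(3), which has dimension 3^2 - 1 = 8 and rank 3 - 1 = 2 (a Cartan subalgebra is the diagonal traceless matrices). In the classification of classical Lie algebras, the special linear algebra sl(n+1) has type A_n; here n = 2, so the Dynkin diagram is a chain of 2 nodes with single edges (A_2). Hence the type is A_2.

A2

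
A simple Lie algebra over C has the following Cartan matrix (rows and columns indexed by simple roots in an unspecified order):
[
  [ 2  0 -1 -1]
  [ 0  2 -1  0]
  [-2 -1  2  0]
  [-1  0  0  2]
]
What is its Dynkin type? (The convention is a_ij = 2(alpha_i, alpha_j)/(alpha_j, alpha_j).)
The matrix has rank 4 with 2's on the diagonal. Reading the off-diagonal entries as Dynkin edges (a single edge where a_ij = a_ji = -1; a double or triple edge where a_ij * a_ji = 2 or 3), the diagram is a chain of 4 nodes with a double edge between the middle two (F_4). One simple-root ordering that puts it in standard form is (alpha_2, alpha_3, alpha_1, alpha_4). So the algebra is type F_4.

F4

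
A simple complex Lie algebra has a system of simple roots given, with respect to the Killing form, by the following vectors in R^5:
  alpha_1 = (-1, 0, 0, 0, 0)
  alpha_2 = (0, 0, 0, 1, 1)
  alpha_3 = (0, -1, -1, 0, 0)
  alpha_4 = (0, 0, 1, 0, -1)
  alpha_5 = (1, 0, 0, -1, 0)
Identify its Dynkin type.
B5

Compute the Cartan integers a_ij = 2(alpha_i, alpha_j)/(alpha_j, alpha_j); the resulting 5x5 Cartan matrix is
[[2, 0, 0, 0, -1], [0, 2, 0, -1, -1], [0, 0, 2, -1, 0], [0, -1, -1, 2, 0], [-2, -1, 0, 0, 2]].
The roots have two lengths (squared-length ratio 2:1); the short ones are alpha_{1}. The associated Dynkin diagram is a chain of 5 nodes with a double edge at one end; the terminal node there is the unique short simple root (B_5), so the type is B_5 (the algebra so(11)).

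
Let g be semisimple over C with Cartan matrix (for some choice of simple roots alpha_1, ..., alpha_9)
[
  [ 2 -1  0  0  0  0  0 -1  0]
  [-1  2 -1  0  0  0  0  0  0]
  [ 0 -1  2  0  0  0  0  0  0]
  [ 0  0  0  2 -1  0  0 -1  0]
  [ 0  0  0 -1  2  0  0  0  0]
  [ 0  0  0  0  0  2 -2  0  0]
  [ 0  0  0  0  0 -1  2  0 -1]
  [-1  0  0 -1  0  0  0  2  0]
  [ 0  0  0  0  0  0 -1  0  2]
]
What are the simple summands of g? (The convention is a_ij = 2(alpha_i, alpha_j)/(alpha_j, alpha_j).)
A_6 (sl(7)) + C_3 (sp(6))

The diagram associated to this matrix has two connected components: the simple roots {alpha_1, alpha_2, alpha_3, alpha_4, alpha_5, alpha_8} form a chain of 6 nodes with single edges (A_6), and {alpha_6, alpha_7, alpha_9} form a chain of 3 nodes with a double edge at one end; the terminal node there is the unique long simple root (C_3). A semisimple Lie algebra decomposes uniquely as the direct sum of simple ideals, one per connected component of its Dynkin diagram, so g ≅ A_6 ⊕ C_3 (dimension 48 + 21 = 69).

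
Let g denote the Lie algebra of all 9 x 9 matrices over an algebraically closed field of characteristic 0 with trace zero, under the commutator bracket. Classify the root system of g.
A_8 (sl(9))

This is sl(9), which has dimension 9^2 - 1 = 80 and rank 9 - 1 = 8 (a Cartan subalgebra is the diagonal traceless matrices). In the classification of classical Lie algebras, the special linear algebra sl(n+1) has type A_n; here n = 8, so the Dynkin diagram is a chain of 8 nodes with single edges (A_8). Hence the type is A_8.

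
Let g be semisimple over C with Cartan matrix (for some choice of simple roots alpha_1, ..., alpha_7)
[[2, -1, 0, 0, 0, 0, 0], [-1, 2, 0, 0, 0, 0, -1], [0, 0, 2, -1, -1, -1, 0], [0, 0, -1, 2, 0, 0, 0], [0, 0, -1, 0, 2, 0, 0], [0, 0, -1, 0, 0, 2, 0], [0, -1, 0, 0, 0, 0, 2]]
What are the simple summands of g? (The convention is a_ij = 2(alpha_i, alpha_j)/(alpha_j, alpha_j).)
The diagram associated to this matrix has two connected components: the simple roots {alpha_1, alpha_2, alpha_7} form a chain of 3 nodes with single edges (A_3), and {alpha_3, alpha_4, alpha_5, alpha_6} form a chain of 2 nodes with a fork of two nodes at one end (D_4). A semisimple Lie algebra decomposes uniquely as the direct sum of simple ideals, one per connected component of its Dynkin diagram, so g ≅ A_3 ⊕ D_4 (dimension 15 + 28 = 43).

A_3 + D_4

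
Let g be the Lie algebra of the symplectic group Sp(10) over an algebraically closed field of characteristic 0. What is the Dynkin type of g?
This is sp(10), which has dimension 10(10+1)/2 = 55 and rank 10/2 = 5. In the classification of classical Lie algebras, the symplectic algebra sp(2n) has type C_n; here n = 5, so the Dynkin diagram is a chain of 5 nodes with a double edge at one end; the terminal node there is the unique long simple root (C_5). Hence the type is C_5.

C_5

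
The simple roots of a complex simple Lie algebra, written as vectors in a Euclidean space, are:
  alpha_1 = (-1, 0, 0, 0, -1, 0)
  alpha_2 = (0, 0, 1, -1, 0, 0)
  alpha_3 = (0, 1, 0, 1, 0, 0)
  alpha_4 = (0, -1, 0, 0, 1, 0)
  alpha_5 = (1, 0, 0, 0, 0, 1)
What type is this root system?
A_5

Compute the Cartan integers a_ij = 2(alpha_i, alpha_j)/(alpha_j, alpha_j); the resulting 5x5 Cartan matrix is
[[2, 0, 0, -1, -1], [0, 2, -1, 0, 0], [0, -1, 2, -1, 0], [-1, 0, -1, 2, 0], [-1, 0, 0, 0, 2]].
All simple roots have the same length, so the diagram is simply laced. The associated Dynkin diagram is a chain of 5 nodes with single edges (A_5), so the type is A_5 (the algebra sl(6)).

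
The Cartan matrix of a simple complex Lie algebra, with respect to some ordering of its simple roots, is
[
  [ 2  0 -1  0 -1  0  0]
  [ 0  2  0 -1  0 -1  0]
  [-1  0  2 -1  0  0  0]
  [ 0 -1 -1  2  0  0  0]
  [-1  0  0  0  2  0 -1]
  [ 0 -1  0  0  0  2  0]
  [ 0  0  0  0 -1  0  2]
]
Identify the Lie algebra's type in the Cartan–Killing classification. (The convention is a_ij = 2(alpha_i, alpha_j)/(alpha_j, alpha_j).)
The matrix has rank 7 with 2's on the diagonal. Reading the off-diagonal entries as Dynkin edges (a single edge where a_ij = a_ji = -1; a double or triple edge where a_ij * a_ji = 2 or 3), the diagram is a chain of 7 nodes with single edges (A_7). One simple-root ordering that puts it in standard form is (alpha_7, alpha_5, alpha_1, alpha_3, alpha_4, alpha_2, alpha_6). So the algebra is type A_7, i.e. sl(8).

A_7 (sl(8))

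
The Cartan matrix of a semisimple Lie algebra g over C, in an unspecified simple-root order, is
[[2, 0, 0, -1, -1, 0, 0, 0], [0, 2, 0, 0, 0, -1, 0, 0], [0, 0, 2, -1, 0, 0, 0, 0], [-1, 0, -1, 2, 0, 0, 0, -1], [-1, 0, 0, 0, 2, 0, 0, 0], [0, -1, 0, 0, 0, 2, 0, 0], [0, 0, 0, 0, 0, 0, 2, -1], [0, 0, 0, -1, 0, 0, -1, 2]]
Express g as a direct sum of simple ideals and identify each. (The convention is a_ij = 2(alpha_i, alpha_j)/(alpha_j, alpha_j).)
A2 + E6

The diagram associated to this matrix has two connected components: the simple roots {alpha_2, alpha_6} form a chain of 2 nodes with single edges (A_2), and {alpha_1, alpha_3, alpha_4, alpha_5, alpha_7, alpha_8} form a chain of 5 nodes with one extra node attached to the third node from one end (E_6). A semisimple Lie algebra decomposes uniquely as the direct sum of simple ideals, one per connected component of its Dynkin diagram, so g ≅ A_2 ⊕ E_6 (dimension 8 + 78 = 86).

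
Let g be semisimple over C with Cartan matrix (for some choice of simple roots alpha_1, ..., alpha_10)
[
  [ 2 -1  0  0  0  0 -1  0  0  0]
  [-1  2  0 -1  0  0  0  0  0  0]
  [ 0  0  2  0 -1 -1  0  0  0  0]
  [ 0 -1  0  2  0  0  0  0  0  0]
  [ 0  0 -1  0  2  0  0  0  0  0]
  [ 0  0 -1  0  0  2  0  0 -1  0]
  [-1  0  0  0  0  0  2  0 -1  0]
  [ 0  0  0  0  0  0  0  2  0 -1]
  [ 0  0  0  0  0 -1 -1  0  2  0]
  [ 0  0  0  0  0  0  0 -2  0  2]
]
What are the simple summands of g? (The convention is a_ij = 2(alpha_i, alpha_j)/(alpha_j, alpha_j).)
The diagram associated to this matrix has two connected components: the simple roots {alpha_1, alpha_2, alpha_3, alpha_4, alpha_5, alpha_6, alpha_7, alpha_9} form a chain of 8 nodes with single edges (A_8), and {alpha_8, alpha_10} form a chain of 2 nodes with a double edge at one end; the terminal node there is the unique short simple root (B_2). A semisimple Lie algebra decomposes uniquely as the direct sum of simple ideals, one per connected component of its Dynkin diagram, so g ≅ A_8 ⊕ B_2 (dimension 80 + 10 = 90).

A_8 (sl(9)) + B_2 (so(5))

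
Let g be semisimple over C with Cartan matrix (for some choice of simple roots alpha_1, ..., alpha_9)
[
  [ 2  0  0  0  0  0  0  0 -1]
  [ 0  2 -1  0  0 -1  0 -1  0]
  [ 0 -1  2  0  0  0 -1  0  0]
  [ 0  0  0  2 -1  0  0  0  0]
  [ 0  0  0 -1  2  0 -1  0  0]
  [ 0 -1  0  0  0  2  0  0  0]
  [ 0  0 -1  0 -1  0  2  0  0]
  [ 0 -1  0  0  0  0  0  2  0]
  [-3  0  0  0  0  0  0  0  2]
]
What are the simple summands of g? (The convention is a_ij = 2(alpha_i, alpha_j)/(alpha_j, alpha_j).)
D_7 ⊕ G_2

The diagram associated to this matrix has two connected components: the simple roots {alpha_2, alpha_3, alpha_4, alpha_5, alpha_6, alpha_7, alpha_8} form a chain of 5 nodes with a fork of two nodes at one end (D_7), and {alpha_1, alpha_9} form two nodes joined by a triple edge (G_2). A semisimple Lie algebra decomposes uniquely as the direct sum of simple ideals, one per connected component of its Dynkin diagram, so g ≅ D_7 ⊕ G_2 (dimension 91 + 14 = 105).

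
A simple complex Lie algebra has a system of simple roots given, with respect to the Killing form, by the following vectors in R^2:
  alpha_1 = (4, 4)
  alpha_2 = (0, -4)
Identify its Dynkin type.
Compute the Cartan integers a_ij = 2(alpha_i, alpha_j)/(alpha_j, alpha_j); the resulting 2x2 Cartan matrix is
[[2, -2], [-1, 2]].
The roots have two lengths (squared-length ratio 2:1); the short ones are alpha_{2}. The associated Dynkin diagram is a chain of 2 nodes with a double edge at one end; the terminal node there is the unique short simple root (B_2), so the type is B_2 (the algebra so(5)).

B2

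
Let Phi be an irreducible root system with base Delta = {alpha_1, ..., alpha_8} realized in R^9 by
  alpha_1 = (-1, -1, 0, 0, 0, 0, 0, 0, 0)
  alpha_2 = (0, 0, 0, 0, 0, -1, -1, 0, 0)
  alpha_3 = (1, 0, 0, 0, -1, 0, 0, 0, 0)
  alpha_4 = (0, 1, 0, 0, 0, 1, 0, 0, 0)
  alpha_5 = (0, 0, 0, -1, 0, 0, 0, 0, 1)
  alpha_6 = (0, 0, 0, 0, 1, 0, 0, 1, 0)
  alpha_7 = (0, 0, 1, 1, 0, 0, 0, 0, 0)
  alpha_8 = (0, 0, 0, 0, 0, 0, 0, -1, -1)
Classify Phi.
A8

Compute the Cartan integers a_ij = 2(alpha_i, alpha_j)/(alpha_j, alpha_j); the resulting 8x8 Cartan matrix is
[[2, 0, -1, -1, 0, 0, 0, 0], [0, 2, 0, -1, 0, 0, 0, 0], [-1, 0, 2, 0, 0, -1, 0, 0], [-1, -1, 0, 2, 0, 0, 0, 0], [0, 0, 0, 0, 2, 0, -1, -1], [0, 0, -1, 0, 0, 2, 0, -1], [0, 0, 0, 0, -1, 0, 2, 0], [0, 0, 0, 0, -1, -1, 0, 2]].
All simple roots have the same length, so the diagram is simply laced. The associated Dynkin diagram is a chain of 8 nodes with single edges (A_8), so the type is A_8 (the algebra sl(9)).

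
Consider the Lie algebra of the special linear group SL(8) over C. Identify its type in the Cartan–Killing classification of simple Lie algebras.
A_7

This is sl(8), which has dimension 8^2 - 1 = 63 and rank 8 - 1 = 7 (a Cartan subalgebra is the diagonal traceless matrices). In the classification of classical Lie algebras, the special linear algebra sl(n+1) has type A_n; here n = 7, so the Dynkin diagram is a chain of 7 nodes with single edges (A_7). Hence the type is A_7.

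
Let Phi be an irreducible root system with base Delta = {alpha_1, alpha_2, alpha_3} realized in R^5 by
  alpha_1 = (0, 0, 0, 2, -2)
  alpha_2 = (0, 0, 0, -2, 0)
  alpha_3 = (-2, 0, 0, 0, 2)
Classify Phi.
B_3

Compute the Cartan integers a_ij = 2(alpha_i, alpha_j)/(alpha_j, alpha_j); the resulting 3x3 Cartan matrix is
[[2, -2, -1], [-1, 2, 0], [-1, 0, 2]].
The roots have two lengths (squared-length ratio 2:1); the short ones are alpha_{2}. The associated Dynkin diagram is a chain of 3 nodes with a double edge at one end; the terminal node there is the unique short simple root (B_3), so the type is B_3 (the algebra so(7)).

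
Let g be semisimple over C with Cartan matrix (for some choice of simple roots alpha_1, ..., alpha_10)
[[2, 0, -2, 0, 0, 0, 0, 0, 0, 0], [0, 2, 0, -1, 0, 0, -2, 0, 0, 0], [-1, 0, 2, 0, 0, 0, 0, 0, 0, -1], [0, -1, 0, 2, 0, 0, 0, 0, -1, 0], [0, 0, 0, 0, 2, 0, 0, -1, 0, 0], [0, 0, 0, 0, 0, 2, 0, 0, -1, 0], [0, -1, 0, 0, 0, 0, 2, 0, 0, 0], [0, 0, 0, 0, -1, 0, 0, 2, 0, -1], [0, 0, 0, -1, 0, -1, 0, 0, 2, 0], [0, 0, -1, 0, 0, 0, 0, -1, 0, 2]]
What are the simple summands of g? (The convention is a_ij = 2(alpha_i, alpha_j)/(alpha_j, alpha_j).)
type B_5 ⊕ type C_5

The diagram associated to this matrix has two connected components: the simple roots {alpha_2, alpha_4, alpha_6, alpha_7, alpha_9} form a chain of 5 nodes with a double edge at one end; the terminal node there is the unique short simple root (B_5), and {alpha_1, alpha_3, alpha_5, alpha_8, alpha_10} form a chain of 5 nodes with a double edge at one end; the terminal node there is the unique long simple root (C_5). A semisimple Lie algebra decomposes uniquely as the direct sum of simple ideals, one per connected component of its Dynkin diagram, so g ≅ B_5 ⊕ C_5 (dimension 55 + 55 = 110).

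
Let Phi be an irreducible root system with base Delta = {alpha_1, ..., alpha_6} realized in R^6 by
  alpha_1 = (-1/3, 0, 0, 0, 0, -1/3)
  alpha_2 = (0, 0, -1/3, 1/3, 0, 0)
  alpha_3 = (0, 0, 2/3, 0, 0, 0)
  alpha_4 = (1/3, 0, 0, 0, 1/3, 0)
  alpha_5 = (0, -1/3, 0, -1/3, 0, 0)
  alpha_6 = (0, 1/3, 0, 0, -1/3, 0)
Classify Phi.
Compute the Cartan integers a_ij = 2(alpha_i, alpha_j)/(alpha_j, alpha_j); the resulting 6x6 Cartan matrix is
[[2, 0, 0, -1, 0, 0], [0, 2, -1, 0, -1, 0], [0, -2, 2, 0, 0, 0], [-1, 0, 0, 2, 0, -1], [0, -1, 0, 0, 2, -1], [0, 0, 0, -1, -1, 2]].
The roots have two lengths (squared-length ratio 2:1); the short ones are alpha_{1,2,4,5,6}. The associated Dynkin diagram is a chain of 6 nodes with a double edge at one end; the terminal node there is the unique long simple root (C_6), so the type is C_6 (the algebra sp(12)).

C6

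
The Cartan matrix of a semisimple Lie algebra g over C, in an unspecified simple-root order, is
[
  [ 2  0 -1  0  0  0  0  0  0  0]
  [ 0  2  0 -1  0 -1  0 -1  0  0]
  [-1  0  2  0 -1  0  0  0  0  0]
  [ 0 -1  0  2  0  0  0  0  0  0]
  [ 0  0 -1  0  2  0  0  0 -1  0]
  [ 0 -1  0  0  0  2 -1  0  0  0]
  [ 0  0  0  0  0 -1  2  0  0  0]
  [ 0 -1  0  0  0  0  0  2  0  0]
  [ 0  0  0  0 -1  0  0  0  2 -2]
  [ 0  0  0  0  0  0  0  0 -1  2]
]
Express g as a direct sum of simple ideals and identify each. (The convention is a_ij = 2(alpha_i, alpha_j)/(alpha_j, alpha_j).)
B_5 + D_5

The diagram associated to this matrix has two connected components: the simple roots {alpha_1, alpha_3, alpha_5, alpha_9, alpha_10} form a chain of 5 nodes with a double edge at one end; the terminal node there is the unique short simple root (B_5), and {alpha_2, alpha_4, alpha_6, alpha_7, alpha_8} form a chain of 3 nodes with a fork of two nodes at one end (D_5). A semisimple Lie algebra decomposes uniquely as the direct sum of simple ideals, one per connected component of its Dynkin diagram, so g ≅ B_5 ⊕ D_5 (dimension 55 + 45 = 100).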